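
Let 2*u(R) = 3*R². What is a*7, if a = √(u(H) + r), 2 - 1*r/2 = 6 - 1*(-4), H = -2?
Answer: 7*I*√10 ≈ 22.136*I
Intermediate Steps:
u(R) = 3*R²/2 (u(R) = (3*R²)/2 = 3*R²/2)
r = -16 (r = 4 - 2*(6 - 1*(-4)) = 4 - 2*(6 + 4) = 4 - 2*10 = 4 - 20 = -16)
a = I*√10 (a = √((3/2)*(-2)² - 16) = √((3/2)*4 - 16) = √(6 - 16) = √(-10) = I*√10 ≈ 3.1623*I)
a*7 = (I*√10)*7 = 7*I*√10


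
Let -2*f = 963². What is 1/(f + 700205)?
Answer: 2/473041 ≈ 4.2280e-6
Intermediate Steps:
f = -927369/2 (f = -½*963² = -½*927369 = -927369/2 ≈ -4.6368e+5)
1/(f + 700205) = 1/(-927369/2 + 700205) = 1/(473041/2) = 2/473041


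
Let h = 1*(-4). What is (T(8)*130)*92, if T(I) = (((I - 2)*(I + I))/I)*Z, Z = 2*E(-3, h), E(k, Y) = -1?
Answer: -287040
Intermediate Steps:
h = -4
Z = -2 (Z = 2*(-1) = -2)
T(I) = 8 - 4*I (T(I) = (((I - 2)*(I + I))/I)*(-2) = (((-2 + I)*(2*I))/I)*(-2) = ((2*I*(-2 + I))/I)*(-2) = (-4 + 2*I)*(-2) = 8 - 4*I)
(T(8)*130)*92 = ((8 - 4*8)*130)*92 = ((8 - 32)*130)*92 = -24*130*92 = -3120*92 = -287040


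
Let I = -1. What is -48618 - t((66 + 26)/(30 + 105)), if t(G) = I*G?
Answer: -6563338/135 ≈ -48617.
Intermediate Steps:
t(G) = -G
-48618 - t((66 + 26)/(30 + 105)) = -48618 - (-1)*(66 + 26)/(30 + 105) = -48618 - (-1)*92/135 = -48618 - 1*(-92/135) = -48618 + 92/135 = -6563338/135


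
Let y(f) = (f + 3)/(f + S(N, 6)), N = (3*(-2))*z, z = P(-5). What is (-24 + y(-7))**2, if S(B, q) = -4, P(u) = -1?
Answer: 67600/121 ≈ 558.68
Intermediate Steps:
z = -1
N = 6 (N = (3*(-2))*(-1) = -6*(-1) = 6)
y(f) = (3 + f)/(-4 + f) (y(f) = (f + 3)/(f - 4) = (3 + f)/(-4 + f))
(-24 + y(-7))**2 = (-24 + (3 - 7)/(-4 - 7))**2 = (-24 - 4/(-11))**2 = (-24 - 1/11*(-4))**2 = (-24 + 4/11)**2 = (-260/11)**2 = 67600/121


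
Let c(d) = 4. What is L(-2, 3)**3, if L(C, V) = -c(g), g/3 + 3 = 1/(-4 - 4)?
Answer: -64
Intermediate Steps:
g = -75/8 (g = -9 + 3/(-4 - 4) = -9 + 3/(-8) = -9 + 3*(-1/8) = -9 - 3/8 = -75/8 ≈ -9.3750)
L(C, V) = -4 (L(C, V) = -1*4 = -4)
L(-2, 3)**3 = (-4)**3 = -64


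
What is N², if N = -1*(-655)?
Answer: 429025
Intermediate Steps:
N = 655
N² = 655² = 429025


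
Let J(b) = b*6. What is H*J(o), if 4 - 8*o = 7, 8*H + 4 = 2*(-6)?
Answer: 9/2 ≈ 4.5000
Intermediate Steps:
H = -2 (H = -1/2 + (2*(-6))/8 = -1/2 + (1/8)*(-12) = -1/2 - 3/2 = -2)
o = -3/8 (o = 1/2 - 1/8*7 = 1/2 - 7/8 = -3/8 ≈ -0.37500)
J(b) = 6*b
H*J(o) = -12*(-3)/8 = -2*(-9/4) = 9/2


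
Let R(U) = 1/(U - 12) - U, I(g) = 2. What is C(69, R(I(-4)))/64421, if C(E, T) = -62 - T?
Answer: -599/644210 ≈ -0.00092982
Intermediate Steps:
R(U) = 1/(-12 + U) - U
C(69, R(I(-4)))/64421 = (-62 - (1 - 1*2² + 12*2)/(-12 + 2))/64421 = (-62 - (1 - 1*4 + 24)/(-10))*(1/64421) = (-62 - (-1)*(1 - 4 + 24)/10)*(1/64421) = (-62 - (-1)*21/10)*(1/64421) = (-62 - 1*(-21/10))*(1/64421) = (-62 + 21/10)*(1/64421) = -599/10*1/64421 = -599/644210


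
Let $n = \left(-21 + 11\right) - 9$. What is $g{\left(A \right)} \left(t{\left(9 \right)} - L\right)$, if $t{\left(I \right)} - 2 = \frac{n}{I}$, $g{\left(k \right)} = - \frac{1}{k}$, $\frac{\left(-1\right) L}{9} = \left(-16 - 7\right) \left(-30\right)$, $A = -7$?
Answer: $\frac{55889}{63} \approx 887.13$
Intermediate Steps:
$L = -6210$ ($L = - 9 \left(-16 - 7\right) \left(-30\right) = - 9 \left(\left(-23\right) \left(-30\right)\right) = \left(-9\right) 690 = -6210$)
$n = -19$ ($n = -10 - 9 = -19$)
$t{\left(I \right)} = 2 - \frac{19}{I}$
$g{\left(A \right)} \left(t{\left(9 \right)} - L\right) = - \frac{1}{-7} \left(\left(2 - \frac{19}{9}\right) - -6210\right) = \left(-1\right) \left(- \frac{1}{7}\right) \left(\left(2 - \frac{19}{9}\right) + 6210\right) = \frac{\left(2 - \frac{19}{9}\right) + 6210}{7} = \frac{- \frac{1}{9} + 6210}{7} = \frac{1}{7} \cdot \frac{55889}{9} = \frac{55889}{63}$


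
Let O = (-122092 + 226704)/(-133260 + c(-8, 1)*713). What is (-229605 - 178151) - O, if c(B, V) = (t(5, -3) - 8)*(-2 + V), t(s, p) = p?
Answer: -51139429640/125417 ≈ -4.0776e+5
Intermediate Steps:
c(B, V) = 22 - 11*V (c(B, V) = (-3 - 8)*(-2 + V) = -11*(-2 + V) = 22 - 11*V)
O = -104612/125417 (O = (-122092 + 226704)/(-133260 + (22 - 11*1)*713) = 104612/(-133260 + (22 - 11)*713) = 104612/(-133260 + 11*713) = 104612/(-133260 + 7843) = 104612/(-125417) = 104612*(-1/125417) = -104612/125417 ≈ -0.83411)
(-229605 - 178151) - O = (-229605 - 178151) - 1*(-104612/125417) = -407756 + 104612/125417 = -51139429640/125417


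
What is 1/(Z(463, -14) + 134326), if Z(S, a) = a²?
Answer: 1/134522 ≈ 7.4337e-6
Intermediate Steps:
1/(Z(463, -14) + 134326) = 1/((-14)² + 134326) = 1/(196 + 134326) = 1/134522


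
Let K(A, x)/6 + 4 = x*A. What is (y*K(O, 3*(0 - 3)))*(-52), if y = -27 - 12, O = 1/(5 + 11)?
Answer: -111033/2 ≈ -55517.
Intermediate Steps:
O = 1/16 ≈ 0.062500
K(A, x) = -24 + 6*A*x (K(A, x) = -24 + 6*(x*A) = -24 + 6*(A*x) = -24 + 6*A*x)
y = -39
(y*K(O, 3*(0 - 3)))*(-52) = -39*(-24 + 6*(1/16)*(3*(0 - 3)))*(-52) = -39*(-24 + 6*(1/16)*(3*(-3)))*(-52) = -39*(-24 + 6*(1/16)*(-9))*(-52) = -39*(-24 - 27/8)*(-52) = -39*(-219/8)*(-52) = (8541/8)*(-52) = -111033/2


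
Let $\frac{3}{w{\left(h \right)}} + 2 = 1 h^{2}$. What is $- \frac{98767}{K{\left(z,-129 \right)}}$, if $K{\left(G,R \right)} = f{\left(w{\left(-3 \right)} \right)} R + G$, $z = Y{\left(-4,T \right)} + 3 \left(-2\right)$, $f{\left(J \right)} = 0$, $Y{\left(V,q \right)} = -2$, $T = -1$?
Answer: $\frac{98767}{8} \approx 12346.0$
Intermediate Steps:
$w{\left(h \right)} = \frac{3}{-2 + h^{2}}$ ($w{\left(h \right)} = \frac{3}{-2 + 1 h^{2}} = \frac{3}{-2 + h^{2}}$)
$z = -8$ ($z = -2 + 3 \left(-2\right) = -2 - 6 = -8$)
$K{\left(G,R \right)} = G$ ($K{\left(G,R \right)} = 0 R + G = 0 + G = G$)
$- \frac{98767}{K{\left(z,-129 \right)}} = - \frac{98767}{-8} = \left(-98767\right) \left(- \frac{1}{8}\right) = \frac{98767}{8}$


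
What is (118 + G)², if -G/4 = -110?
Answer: 311364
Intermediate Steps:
G = 440 (G = -4*(-110) = 440)
(118 + G)² = (118 + 440)² = 558² = 311364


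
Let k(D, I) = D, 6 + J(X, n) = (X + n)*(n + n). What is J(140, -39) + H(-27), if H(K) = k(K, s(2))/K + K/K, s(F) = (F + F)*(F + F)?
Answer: -7882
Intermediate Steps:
J(X, n) = -6 + 2*n*(X + n) (J(X, n) = -6 + (X + n)*(n + n) = -6 + (X + n)*(2*n) = -6 + 2*n*(X + n))
s(F) = 4*F² (s(F) = (2*F)*(2*F) = 4*F²)
H(K) = 2 (H(K) = K/K + K/K = 1 + 1 = 2)
J(140, -39) + H(-27) = (-6 + 2*(-39)² + 2*140*(-39)) + 2 = (-6 + 2*1521 - 10920) + 2 = (-6 + 3042 - 10920) + 2 = -7884 + 2 = -7882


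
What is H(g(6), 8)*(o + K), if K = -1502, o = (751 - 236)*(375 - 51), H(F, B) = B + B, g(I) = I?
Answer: 2645728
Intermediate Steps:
H(F, B) = 2*B
o = 166860 (o = 515*324 = 166860)
H(g(6), 8)*(o + K) = (2*8)*(166860 - 1502) = 16*165358 = 2645728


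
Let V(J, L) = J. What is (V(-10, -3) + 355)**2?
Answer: 119025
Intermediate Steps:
(V(-10, -3) + 355)**2 = (-10 + 355)**2 = 345**2 = 119025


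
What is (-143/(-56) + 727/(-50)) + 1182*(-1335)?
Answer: -2209174781/1400 ≈ -1.5780e+6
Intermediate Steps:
(-143/(-56) + 727/(-50)) + 1182*(-1335) = (-143*(-1/56) + 727*(-1/50)) - 1577970 = (143/56 - 727/50) - 1577970 = -16781/1400 - 1577970 = -2209174781/1400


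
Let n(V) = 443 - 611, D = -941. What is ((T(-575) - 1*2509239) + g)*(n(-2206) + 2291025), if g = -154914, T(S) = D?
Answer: -6105349245558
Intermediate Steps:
T(S) = -941
n(V) = -168
((T(-575) - 1*2509239) + g)*(n(-2206) + 2291025) = ((-941 - 1*2509239) - 154914)*(-168 + 2291025) = ((-941 - 2509239) - 154914)*2290857 = (-2510180 - 154914)*2290857 = -2665094*2290857 = -6105349245558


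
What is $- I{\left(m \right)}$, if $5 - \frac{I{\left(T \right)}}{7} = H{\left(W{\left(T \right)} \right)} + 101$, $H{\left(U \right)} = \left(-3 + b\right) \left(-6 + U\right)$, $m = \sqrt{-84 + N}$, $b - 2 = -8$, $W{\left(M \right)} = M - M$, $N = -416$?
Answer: $1050$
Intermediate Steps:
$W{\left(M \right)} = 0$
$b = -6$ ($b = 2 - 8 = -6$)
$m = 10 i \sqrt{5}$ ($m = \sqrt{-84 - 416} = \sqrt{-500} = 10 i \sqrt{5} \approx 22.361 i$)
$H{\left(U \right)} = 54 - 9 U$ ($H{\left(U \right)} = \left(-3 - 6\right) \left(-6 + U\right) = - 9 \left(-6 + U\right) = 54 - 9 U$)
$I{\left(T \right)} = -1050$ ($I{\left(T \right)} = 35 - 7 \left(\left(54 - 0\right) + 101\right) = 35 - 7 \left(\left(54 + 0\right) + 101\right) = 35 - 7 \left(54 + 101\right) = 35 - 1085 = -1050$)
$- I{\left(m \right)} = \left(-1\right) \left(-1050\right) = 1050$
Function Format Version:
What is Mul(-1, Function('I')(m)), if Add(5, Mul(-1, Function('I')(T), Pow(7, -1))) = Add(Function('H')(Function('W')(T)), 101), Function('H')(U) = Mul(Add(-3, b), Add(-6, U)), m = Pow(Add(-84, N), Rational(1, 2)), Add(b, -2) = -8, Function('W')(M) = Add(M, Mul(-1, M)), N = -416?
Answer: 1050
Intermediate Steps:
Function('W')(M) = 0
b = -6 (b = Add(2, -8) = -6)
m = Mul(10, I, Pow(5, Rational(1, 2))) (m = Pow(Add(-84, -416), Rational(1, 2)) = Pow(-500, Rational(1, 2)) = Mul(10, I, Pow(5, Rational(1, 2))) ≈ Mul(22.361, I))
Function('H')(U) = Add(54, Mul(-9, U)) (Function('H')(U) = Mul(Add(-3, -6), Add(-6, U)) = Mul(-9, Add(-6, U)) = Add(54, Mul(-9, U)))
Function('I')(T) = -1050 (Function('I')(T) = Add(35, Mul(-7, Add(Add(54, Mul(-9, 0)), 101))) = Add(35, Mul(-7, Add(Add(54, 0), 101))) = Add(35, Mul(-7, Add(54, 101))) = Add(35, Mul(-7, 155)) = Add(35, -1085) = -1050)
Mul(-1, Function('I')(m)) = Mul(-1, -1050) = 1050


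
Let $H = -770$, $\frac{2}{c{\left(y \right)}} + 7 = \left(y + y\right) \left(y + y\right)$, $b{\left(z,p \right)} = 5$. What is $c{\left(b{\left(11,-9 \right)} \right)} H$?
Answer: $- \frac{1540}{93} \approx -16.559$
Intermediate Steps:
$c{\left(y \right)} = \frac{2}{-7 + 4 y^{2}}$ ($c{\left(y \right)} = \frac{2}{-7 + \left(y + y\right) \left(y + y\right)} = \frac{2}{-7 + 2 y 2 y} = \frac{2}{-7 + 4 y^{2}}$)
$c{\left(b{\left(11,-9 \right)} \right)} H = \frac{2}{-7 + 4 \cdot 5^{2}} \left(-770\right) = \frac{2}{-7 + 4 \cdot 25} \left(-770\right) = \frac{2}{-7 + 100} \left(-770\right) = \frac{2}{93} \left(-770\right) = - \frac{1540}{93}$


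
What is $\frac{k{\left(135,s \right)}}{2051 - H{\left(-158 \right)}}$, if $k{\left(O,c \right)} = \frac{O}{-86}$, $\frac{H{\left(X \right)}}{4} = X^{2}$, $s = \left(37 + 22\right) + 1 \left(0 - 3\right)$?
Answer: $\frac{27}{1682246} \approx 1.605 \cdot 10^{-5}$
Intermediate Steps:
$s = 56$ ($s = 59 + 1 \left(-3\right) = 59 - 3 = 56$)
$H{\left(X \right)} = 4 X^{2}$
$k{\left(O,c \right)} = - \frac{O}{86}$ ($k{\left(O,c \right)} = O \left(- \frac{1}{86}\right) = - \frac{O}{86}$)
$\frac{k{\left(135,s \right)}}{2051 - H{\left(-158 \right)}} = \frac{\left(- \frac{1}{86}\right) 135}{2051 - 4 \left(-158\right)^{2}} = - \frac{135}{86 \left(2051 - 4 \cdot 24964\right)} = - \frac{135}{86 \left(2051 - 99856\right)} = - \frac{135}{86 \left(-97805\right)} = \left(- \frac{135}{86}\right) \left(- \frac{1}{97805}\right) = \frac{27}{1682246}$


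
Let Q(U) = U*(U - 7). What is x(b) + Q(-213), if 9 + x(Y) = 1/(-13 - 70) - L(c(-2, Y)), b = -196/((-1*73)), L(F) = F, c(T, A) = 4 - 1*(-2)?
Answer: 3888134/83 ≈ 46845.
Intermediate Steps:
c(T, A) = 6 (c(T, A) = 4 + 2 = 6)
b = 196/73 (b = -196/(-73) = -196*(-1/73) = 196/73 ≈ 2.6849)
Q(U) = U*(-7 + U)
x(Y) = -1246/83 (x(Y) = -9 + (1/(-13 - 70) - 1*6) = -9 + (1/(-83) - 6) = -9 + (-1/83 - 6) = -9 - 499/83 = -1246/83)
x(b) + Q(-213) = -1246/83 - 213*(-7 - 213) = -1246/83 - 213*(-220) = -1246/83 + 46860 = 3888134/83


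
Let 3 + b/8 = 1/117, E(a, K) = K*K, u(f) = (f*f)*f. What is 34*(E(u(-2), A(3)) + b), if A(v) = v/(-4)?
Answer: -743699/936 ≈ -794.55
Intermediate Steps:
A(v) = -v/4 (A(v) = v*(-¼) = -v/4)
u(f) = f³ (u(f) = f²*f = f³)
E(a, K) = K²
b = -2800/117 (b = -24 + 8/117 = -2800/117 ≈ -23.932)
34*(E(u(-2), A(3)) + b) = 34*((-¼*3)² - 2800/117) = 34*((-¾)² - 2800/117) = 34*(9/16 - 2800/117) = 34*(-43747/1872) = -743699/936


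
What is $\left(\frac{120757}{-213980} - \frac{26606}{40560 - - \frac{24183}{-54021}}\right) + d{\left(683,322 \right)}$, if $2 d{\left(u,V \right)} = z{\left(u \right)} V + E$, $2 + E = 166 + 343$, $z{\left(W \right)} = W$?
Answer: $\frac{1324970336974176239}{12021657439140} \approx 1.1022 \cdot 10^{5}$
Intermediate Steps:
$E = 507$ ($E = -2 + \left(166 + 343\right) = -2 + 509 = 507$)
$d{\left(u,V \right)} = \frac{507}{2} + \frac{V u}{2}$ ($d{\left(u,V \right)} = \frac{u V + 507}{2} = \frac{V u + 507}{2} = \frac{507 + V u}{2} = \frac{507}{2} + \frac{V u}{2}$)
$\left(\frac{120757}{-213980} - \frac{26606}{40560 - - \frac{24183}{-54021}}\right) + d{\left(683,322 \right)} = \left(\frac{120757}{-213980} - \frac{26606}{40560 - - \frac{24183}{-54021}}\right) + \left(\frac{507}{2} + \frac{1}{2} \cdot 322 \cdot 683\right) = \left(120757 \left(- \frac{1}{213980}\right) - \frac{26606}{40560 - \left(-24183\right) \left(- \frac{1}{54021}\right)}\right) + \left(\frac{507}{2} + 109963\right) = \left(- \frac{9289}{16460} - \frac{26606}{40560 - \frac{8061}{18007}}\right) + \frac{220433}{2} = \left(- \frac{9289}{16460} - \frac{26606}{\frac{730355859}{18007}}\right) + \frac{220433}{2} = \left(- \frac{9289}{16460} - \frac{479094242}{730355859}\right) + \frac{220433}{2} = - \frac{14670166797571}{12021657439140} + \frac{220433}{2} = \frac{1324970336974176239}{12021657439140}$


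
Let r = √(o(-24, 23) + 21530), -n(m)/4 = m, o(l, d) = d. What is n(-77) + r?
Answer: 308 + √21553 ≈ 454.81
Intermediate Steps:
n(m) = -4*m
r = √21553 (r = √(23 + 21530) = √21553 ≈ 146.81)
n(-77) + r = -4*(-77) + √21553 = 308 + √21553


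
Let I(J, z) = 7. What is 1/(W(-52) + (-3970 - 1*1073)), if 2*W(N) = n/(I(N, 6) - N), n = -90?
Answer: -59/297582 ≈ -0.00019826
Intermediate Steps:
W(N) = -45/(7 - N) (W(N) = (-90/(7 - N))/2 = -45/(7 - N))
1/(W(-52) + (-3970 - 1*1073)) = 1/(45/(-7 - 52) + (-3970 - 1*1073)) = 1/(45/(-59) + (-3970 - 1073)) = 1/(45*(-1/59) - 5043) = 1/(-45/59 - 5043) = 1/(-297582/59) = -59/297582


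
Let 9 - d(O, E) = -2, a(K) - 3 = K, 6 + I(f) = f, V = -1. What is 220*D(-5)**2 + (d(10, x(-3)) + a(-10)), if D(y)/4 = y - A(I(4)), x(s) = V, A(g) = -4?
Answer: 3524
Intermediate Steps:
I(f) = -6 + f
x(s) = -1
a(K) = 3 + K
d(O, E) = 11 (d(O, E) = 9 - 1*(-2) = 9 + 2 = 11)
D(y) = 16 + 4*y (D(y) = 4*(y - 1*(-4)) = 4*(y + 4) = 4*(4 + y) = 16 + 4*y)
220*D(-5)**2 + (d(10, x(-3)) + a(-10)) = 220*(16 + 4*(-5))**2 + (11 + (3 - 10)) = 220*(16 - 20)**2 + (11 - 7) = 220*(-4)**2 + 4 = 220*16 + 4 = 3520 + 4 = 3524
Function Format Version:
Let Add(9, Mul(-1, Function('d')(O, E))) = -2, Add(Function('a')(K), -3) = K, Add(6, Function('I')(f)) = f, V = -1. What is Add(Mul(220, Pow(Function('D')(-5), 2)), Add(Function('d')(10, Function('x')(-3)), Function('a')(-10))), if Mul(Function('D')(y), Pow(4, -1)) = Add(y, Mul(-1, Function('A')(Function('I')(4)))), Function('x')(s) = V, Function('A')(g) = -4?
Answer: 3524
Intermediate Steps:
Function('I')(f) = Add(-6, f)
Function('x')(s) = -1
Function('a')(K) = Add(3, K)
Function('d')(O, E) = 11 (Function('d')(O, E) = Add(9, Mul(-1, -2)) = Add(9, 2) = 11)
Function('D')(y) = Add(16, Mul(4, y)) (Function('D')(y) = Mul(4, Add(y, Mul(-1, -4))) = Mul(4, Add(y, 4)) = Mul(4, Add(4, y)) = Add(16, Mul(4, y)))
Add(Mul(220, Pow(Function('D')(-5), 2)), Add(Function('d')(10, Function('x')(-3)), Function('a')(-10))) = Add(Mul(220, Pow(Add(16, Mul(4, -5)), 2)), Add(11, Add(3, -10))) = Add(Mul(220, Pow(Add(16, -20), 2)), Add(11, -7)) = Add(Mul(220, Pow(-4, 2)), 4) = Add(Mul(220, 16), 4) = Add(3520, 4) = 3524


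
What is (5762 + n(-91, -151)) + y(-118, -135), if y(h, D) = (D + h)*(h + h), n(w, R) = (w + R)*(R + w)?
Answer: 124034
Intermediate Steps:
n(w, R) = (R + w)² (n(w, R) = (R + w)*(R + w) = (R + w)²)
y(h, D) = 2*h*(D + h) (y(h, D) = (D + h)*(2*h) = 2*h*(D + h))
(5762 + n(-91, -151)) + y(-118, -135) = (5762 + (-151 - 91)²) + 2*(-118)*(-135 - 118) = (5762 + (-242)²) + 2*(-118)*(-253) = (5762 + 58564) + 59708 = 64326 + 59708 = 124034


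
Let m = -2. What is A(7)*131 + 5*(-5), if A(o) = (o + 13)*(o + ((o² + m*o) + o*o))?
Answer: 238395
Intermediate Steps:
A(o) = (13 + o)*(-o + 2*o²) (A(o) = (o + 13)*(o + ((o² - 2*o) + o*o)) = (13 + o)*(o + ((o² - 2*o) + o²)) = (13 + o)*(o + (-2*o + 2*o²)) = (13 + o)*(-o + 2*o²))
A(7)*131 + 5*(-5) = (7*(-13 + 2*7² + 25*7))*131 + 5*(-5) = (7*(-13 + 2*49 + 175))*131 - 25 = (7*(-13 + 98 + 175))*131 - 25 = (7*260)*131 - 25 = 1820*131 - 25 = 238420 - 25 = 238395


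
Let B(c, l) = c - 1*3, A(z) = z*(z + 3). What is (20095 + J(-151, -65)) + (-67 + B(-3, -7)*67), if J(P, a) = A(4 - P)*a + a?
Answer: -1572289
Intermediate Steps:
A(z) = z*(3 + z)
B(c, l) = -3 + c (B(c, l) = c - 3 = -3 + c)
J(P, a) = a + a*(4 - P)*(7 - P) (J(P, a) = ((4 - P)*(3 + (4 - P)))*a + a = ((4 - P)*(7 - P))*a + a = a*(4 - P)*(7 - P) + a = a + a*(4 - P)*(7 - P))
(20095 + J(-151, -65)) + (-67 + B(-3, -7)*67) = (20095 - 65*(29 + (-151)² - 11*(-151))) + (-67 + (-3 - 3)*67) = (20095 - 65*(29 + 22801 + 1661)) + (-67 - 6*67) = (20095 - 65*24491) + (-67 - 402) = (20095 - 1591915) - 469 = -1571820 - 469 = -1572289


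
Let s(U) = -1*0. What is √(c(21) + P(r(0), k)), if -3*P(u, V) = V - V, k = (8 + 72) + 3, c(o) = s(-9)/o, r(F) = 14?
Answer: 0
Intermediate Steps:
s(U) = 0
c(o) = 0 (c(o) = 0/o = 0)
k = 83 (k = 80 + 3 = 83)
P(u, V) = 0 (P(u, V) = -(V - V)/3 = -⅓*0 = 0)
√(c(21) + P(r(0), k)) = √(0 + 0) = √0 = 0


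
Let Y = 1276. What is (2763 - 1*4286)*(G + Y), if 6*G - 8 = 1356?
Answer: -6868730/3 ≈ -2.2896e+6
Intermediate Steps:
G = 682/3 (G = 4/3 + (⅙)*1356 = 4/3 + 226 = 682/3 ≈ 227.33)
(2763 - 1*4286)*(G + Y) = (2763 - 1*4286)*(682/3 + 1276) = (2763 - 4286)*(4510/3) = -1523*4510/3 = -6868730/3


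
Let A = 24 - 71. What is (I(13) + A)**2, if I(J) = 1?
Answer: 2116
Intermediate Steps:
A = -47
(I(13) + A)**2 = (1 - 47)**2 = (-46)**2 = 2116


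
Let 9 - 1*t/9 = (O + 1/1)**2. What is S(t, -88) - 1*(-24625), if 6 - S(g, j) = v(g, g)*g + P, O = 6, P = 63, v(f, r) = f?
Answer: -105032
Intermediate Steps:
t = -360 (t = 81 - 9*(6 + 1/1)**2 = 81 - 9*(6 + 1)**2 = 81 - 9*7**2 = 81 - 9*49 = 81 - 441 = -360)
S(g, j) = -57 - g**2 (S(g, j) = 6 - (g*g + 63) = 6 - (g**2 + 63) = 6 - (63 + g**2) = 6 + (-63 - g**2) = -57 - g**2)
S(t, -88) - 1*(-24625) = (-57 - 1*(-360)**2) - 1*(-24625) = (-57 - 1*129600) + 24625 = (-57 - 129600) + 24625 = -129657 + 24625 = -105032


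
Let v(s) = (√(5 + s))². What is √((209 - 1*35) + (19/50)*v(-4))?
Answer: √17438/10 ≈ 13.205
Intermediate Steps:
v(s) = 5 + s
√((209 - 1*35) + (19/50)*v(-4)) = √((209 - 1*35) + (19/50)*(5 - 4)) = √((209 - 35) + (19*(1/50))*1) = √(174 + (19/50)*1) = √(174 + 19/50) = √(8719/50) = √17438/10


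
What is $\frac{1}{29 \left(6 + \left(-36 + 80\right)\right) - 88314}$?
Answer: $- \frac{1}{86864} \approx -1.1512 \cdot 10^{-5}$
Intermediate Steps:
$\frac{1}{29 \left(6 + \left(-36 + 80\right)\right) - 88314} = \frac{1}{29 \left(6 + 44\right) - 88314} = \frac{1}{29 \cdot 50 - 88314} = \frac{1}{1450 - 88314} = \frac{1}{-86864} = - \frac{1}{86864}$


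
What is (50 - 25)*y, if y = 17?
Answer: 425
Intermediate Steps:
(50 - 25)*y = (50 - 25)*17 = 25*17 = 425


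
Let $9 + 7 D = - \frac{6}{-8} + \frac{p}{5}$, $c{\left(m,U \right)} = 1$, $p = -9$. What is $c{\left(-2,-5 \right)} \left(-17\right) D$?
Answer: $\frac{3417}{140} \approx 24.407$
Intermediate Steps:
$D = - \frac{201}{140}$ ($D = - \frac{9}{7} + \frac{- \frac{6}{-8} - \frac{9}{5}}{7} = - \frac{9}{7} + \frac{\left(-6\right) \left(- \frac{1}{8}\right) - \frac{9}{5}}{7} = - \frac{9}{7} + \frac{\frac{3}{4} - \frac{9}{5}}{7} = - \frac{9}{7} + \frac{1}{7} \left(- \frac{21}{20}\right) = - \frac{9}{7} - \frac{3}{20} = - \frac{201}{140} \approx -1.4357$)
$c{\left(-2,-5 \right)} \left(-17\right) D = 1 \left(-17\right) \left(- \frac{201}{140}\right) = \left(-17\right) \left(- \frac{201}{140}\right) = \frac{3417}{140}$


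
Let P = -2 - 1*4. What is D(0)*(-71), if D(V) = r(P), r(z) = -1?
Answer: 71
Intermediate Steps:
P = -6 (P = -2 - 4 = -6)
D(V) = -1
D(0)*(-71) = -1*(-71) = 71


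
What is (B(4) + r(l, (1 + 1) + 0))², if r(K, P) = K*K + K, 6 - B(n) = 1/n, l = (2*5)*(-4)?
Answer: 39225169/16 ≈ 2.4516e+6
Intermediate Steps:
l = -40 (l = 10*(-4) = -40)
B(n) = 6 - 1/n
r(K, P) = K + K² (r(K, P) = K² + K = K + K²)
(B(4) + r(l, (1 + 1) + 0))² = ((6 - 1/4) - 40*(1 - 40))² = ((6 - 1*¼) - 40*(-39))² = ((6 - ¼) + 1560)² = (23/4 + 1560)² = (6263/4)² = 39225169/16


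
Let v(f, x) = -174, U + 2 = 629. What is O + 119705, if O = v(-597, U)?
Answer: 119531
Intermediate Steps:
U = 627 (U = -2 + 629 = 627)
O = -174
O + 119705 = -174 + 119705 = 119531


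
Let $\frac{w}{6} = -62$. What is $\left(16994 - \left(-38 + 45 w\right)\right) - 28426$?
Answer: $5346$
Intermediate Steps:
$w = -372$ ($w = 6 \left(-62\right) = -372$)
$\left(16994 - \left(-38 + 45 w\right)\right) - 28426 = \left(16994 + \left(\left(-45\right) \left(-372\right) + 38\right)\right) - 28426 = \left(16994 + \left(16740 + 38\right)\right) - 28426 = \left(16994 + 16778\right) - 28426 = 33772 - 28426 = 5346$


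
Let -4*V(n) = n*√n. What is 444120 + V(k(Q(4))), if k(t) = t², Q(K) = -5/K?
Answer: 113694595/256 ≈ 4.4412e+5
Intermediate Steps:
V(n) = -n^(3/2)/4 (V(n) = -n*√n/4 = -n^(3/2)/4)
444120 + V(k(Q(4))) = 444120 - ((-5/4)²)^(3/2)/4 = 444120 - (25/16)^(3/2)/4 = 444120 - ¼*125/64 = 444120 - 125/256 = 113694595/256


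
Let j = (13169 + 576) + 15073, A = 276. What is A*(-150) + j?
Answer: -12582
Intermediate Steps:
j = 28818 (j = 13745 + 15073 = 28818)
A*(-150) + j = 276*(-150) + 28818 = -41400 + 28818 = -12582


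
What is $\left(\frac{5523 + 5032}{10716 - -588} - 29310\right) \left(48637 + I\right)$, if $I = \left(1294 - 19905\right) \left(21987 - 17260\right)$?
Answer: $\frac{1213774566127025}{471} \approx 2.577 \cdot 10^{12}$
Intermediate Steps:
$I = -87974197$ ($I = \left(-18611\right) 4727 = -87974197$)
$\left(\frac{5523 + 5032}{10716 - -588} - 29310\right) \left(48637 + I\right) = \left(\frac{5523 + 5032}{10716 - -588} - 29310\right) \left(48637 - 87974197\right) = \left(\frac{10555}{10716 + \left(594 - 6\right)} - 29310\right) \left(-87925560\right) = \left(\frac{10555}{10716 + 588} - 29310\right) \left(-87925560\right) = \left(\frac{10555}{11304} - 29310\right) \left(-87925560\right) = \left(- \frac{331309685}{11304}\right) \left(-87925560\right) = \frac{1213774566127025}{471}$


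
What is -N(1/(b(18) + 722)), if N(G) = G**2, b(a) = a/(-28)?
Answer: -196/101989801 ≈ -1.9218e-6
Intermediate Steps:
b(a) = -a/28 (b(a) = a*(-1/28) = -a/28)
-N(1/(b(18) + 722)) = -(1/(-1/28*18 + 722))**2 = -(1/(-9/14 + 722))**2 = -(1/(10099/14))**2 = -(14/10099)**2 = -1*196/101989801 = -196/101989801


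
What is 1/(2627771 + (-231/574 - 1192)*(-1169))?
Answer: 82/329778535 ≈ 2.4865e-7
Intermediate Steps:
1/(2627771 + (-231/574 - 1192)*(-1169)) = 1/(2627771 + (-231*1/574 - 1192)*(-1169)) = 1/(2627771 + (-33/82 - 1192)*(-1169)) = 1/(2627771 - 97777/82*(-1169)) = 1/(2627771 + 114301313/82) = 1/(329778535/82) = 82/329778535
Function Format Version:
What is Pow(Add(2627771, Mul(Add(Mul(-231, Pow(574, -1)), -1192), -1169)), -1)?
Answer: Rational(82, 329778535) ≈ 2.4865e-7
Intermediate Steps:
Pow(Add(2627771, Mul(Add(Mul(-231, Pow(574, -1)), -1192), -1169)), -1) = Pow(Add(2627771, Mul(Add(Mul(-231, Rational(1, 574)), -1192), -1169)), -1) = Pow(Add(2627771, Mul(Add(Rational(-33, 82), -1192), -1169)), -1) = Pow(Add(2627771, Mul(Rational(-97777, 82), -1169)), -1) = Pow(Add(2627771, Rational(114301313, 82)), -1) = Pow(Rational(329778535, 82), -1) = Rational(82, 329778535)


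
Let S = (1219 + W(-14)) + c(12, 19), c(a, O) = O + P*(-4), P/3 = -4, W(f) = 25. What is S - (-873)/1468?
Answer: 1925421/1468 ≈ 1311.6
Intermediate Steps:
P = -12 (P = 3*(-4) = -12)
c(a, O) = 48 + O (c(a, O) = O - 12*(-4) = O + 48 = 48 + O)
S = 1311 (S = (1219 + 25) + (48 + 19) = 1244 + 67 = 1311)
S - (-873)/1468 = 1311 - (-873)/1468 = 1311 - 1*(-873/1468) = 1311 + 873/1468 = 1925421/1468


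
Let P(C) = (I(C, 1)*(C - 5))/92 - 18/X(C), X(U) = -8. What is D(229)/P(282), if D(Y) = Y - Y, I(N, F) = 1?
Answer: 0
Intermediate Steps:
P(C) = 101/46 + C/92 (P(C) = (1*(C - 5))/92 - 18/(-8) = (1*(-5 + C))*(1/92) - 18*(-⅛) = (-5 + C)*(1/92) + 9/4 = (-5/92 + C/92) + 9/4 = 101/46 + C/92)
D(Y) = 0
D(229)/P(282) = 0/(101/46 + (1/92)*282) = 0/(101/46 + 141/46) = 0/(121/23) = 0*(23/121) = 0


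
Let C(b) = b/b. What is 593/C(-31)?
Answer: 593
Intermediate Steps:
C(b) = 1
593/C(-31) = 593/1 = 593*1 = 593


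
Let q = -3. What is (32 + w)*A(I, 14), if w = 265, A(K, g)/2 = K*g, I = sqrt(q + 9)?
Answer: 8316*sqrt(6) ≈ 20370.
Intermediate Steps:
I = sqrt(6) (I = sqrt(-3 + 9) = sqrt(6) ≈ 2.4495)
A(K, g) = 2*K*g (A(K, g) = 2*(K*g) = 2*K*g)
(32 + w)*A(I, 14) = (32 + 265)*(2*sqrt(6)*14) = 297*(28*sqrt(6)) = 8316*sqrt(6)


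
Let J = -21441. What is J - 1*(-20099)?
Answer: -1342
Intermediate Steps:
J - 1*(-20099) = -21441 - 1*(-20099) = -21441 + 20099 = -1342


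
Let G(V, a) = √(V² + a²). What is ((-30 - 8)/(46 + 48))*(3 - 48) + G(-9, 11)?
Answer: 855/47 + √202 ≈ 32.404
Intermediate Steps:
((-30 - 8)/(46 + 48))*(3 - 48) + G(-9, 11) = ((-30 - 8)/(46 + 48))*(3 - 48) + √((-9)² + 11²) = -38/94*(-45) + √(81 + 121) = -38*1/94*(-45) + √202 = -19/47*(-45) + √202 = 855/47 + √202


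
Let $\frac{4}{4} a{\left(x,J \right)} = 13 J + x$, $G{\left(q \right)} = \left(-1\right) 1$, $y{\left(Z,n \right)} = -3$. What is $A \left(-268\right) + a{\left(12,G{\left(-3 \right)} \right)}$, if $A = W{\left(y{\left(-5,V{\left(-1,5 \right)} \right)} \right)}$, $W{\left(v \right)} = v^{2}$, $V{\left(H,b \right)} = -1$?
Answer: $-2413$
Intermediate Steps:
$G{\left(q \right)} = -1$
$a{\left(x,J \right)} = x + 13 J$ ($a{\left(x,J \right)} = 13 J + x = x + 13 J$)
$A = 9$ ($A = \left(-3\right)^{2} = 9$)
$A \left(-268\right) + a{\left(12,G{\left(-3 \right)} \right)} = 9 \left(-268\right) + \left(12 + 13 \left(-1\right)\right) = -2412 + \left(12 - 13\right) = -2412 - 1 = -2413$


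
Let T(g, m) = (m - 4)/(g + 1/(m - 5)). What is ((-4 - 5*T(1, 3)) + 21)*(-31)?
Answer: -837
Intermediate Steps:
T(g, m) = (-4 + m)/(g + 1/(-5 + m))
((-4 - 5*T(1, 3)) + 21)*(-31) = ((-4 - 5*(20 + 3² - 9*3)/(1 - 5*1 + 1*3)) + 21)*(-31) = ((-4 - 5*(20 + 9 - 27)/(1 - 5 + 3)) + 21)*(-31) = ((-4 - 5*2/(-1)) + 21)*(-31) = ((-4 - (-5)*2) + 21)*(-31) = ((-4 - 5*(-2)) + 21)*(-31) = ((-4 + 10) + 21)*(-31) = (6 + 21)*(-31) = 27*(-31) = -837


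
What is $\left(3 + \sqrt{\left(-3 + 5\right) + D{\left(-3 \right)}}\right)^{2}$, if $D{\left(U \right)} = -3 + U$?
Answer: $5 + 12 i \approx 5.0 + 12.0 i$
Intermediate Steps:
$\left(3 + \sqrt{\left(-3 + 5\right) + D{\left(-3 \right)}}\right)^{2} = \left(3 + \sqrt{\left(-3 + 5\right) - 6}\right)^{2} = \left(3 + \sqrt{2 - 6}\right)^{2} = \left(3 + \sqrt{-4}\right)^{2} = \left(3 + 2 i\right)^{2}$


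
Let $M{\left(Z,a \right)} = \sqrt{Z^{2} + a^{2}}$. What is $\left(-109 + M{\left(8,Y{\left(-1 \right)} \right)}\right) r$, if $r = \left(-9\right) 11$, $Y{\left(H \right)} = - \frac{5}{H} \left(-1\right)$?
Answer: $10791 - 99 \sqrt{89} \approx 9857.0$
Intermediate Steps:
$Y{\left(H \right)} = \frac{5}{H}$
$r = -99$
$\left(-109 + M{\left(8,Y{\left(-1 \right)} \right)}\right) r = \left(-109 + \sqrt{8^{2} + \left(\frac{5}{-1}\right)^{2}}\right) \left(-99\right) = \left(-109 + \sqrt{64 + \left(5 \left(-1\right)\right)^{2}}\right) \left(-99\right) = \left(-109 + \sqrt{64 + \left(-5\right)^{2}}\right) \left(-99\right) = \left(-109 + \sqrt{64 + 25}\right) \left(-99\right) = \left(-109 + \sqrt{89}\right) \left(-99\right) = 10791 - 99 \sqrt{89}$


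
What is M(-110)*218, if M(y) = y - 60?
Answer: -37060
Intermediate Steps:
M(y) = -60 + y
M(-110)*218 = (-60 - 110)*218 = -170*218 = -37060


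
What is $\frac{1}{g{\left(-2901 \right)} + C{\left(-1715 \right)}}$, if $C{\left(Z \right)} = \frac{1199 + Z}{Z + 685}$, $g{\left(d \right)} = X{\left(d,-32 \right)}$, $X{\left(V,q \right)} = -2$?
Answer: $- \frac{515}{772} \approx -0.6671$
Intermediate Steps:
$g{\left(d \right)} = -2$
$C{\left(Z \right)} = \frac{1199 + Z}{685 + Z}$
$\frac{1}{g{\left(-2901 \right)} + C{\left(-1715 \right)}} = \frac{1}{-2 + \frac{1199 - 1715}{685 - 1715}} = \frac{1}{-2 + \frac{1}{-1030} \left(-516\right)} = \frac{1}{-2 - - \frac{258}{515}} = \frac{1}{-2 + \frac{258}{515}} = \frac{1}{- \frac{772}{515}} = - \frac{515}{772}$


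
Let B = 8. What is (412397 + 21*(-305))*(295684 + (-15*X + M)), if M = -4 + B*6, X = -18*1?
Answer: 120172820016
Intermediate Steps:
X = -18
M = 44 (M = -4 + 8*6 = -4 + 48 = 44)
(412397 + 21*(-305))*(295684 + (-15*X + M)) = (412397 + 21*(-305))*(295684 + (-15*(-18) + 44)) = (412397 - 6405)*(295684 + (270 + 44)) = 405992*(295684 + 314) = 405992*295998 = 120172820016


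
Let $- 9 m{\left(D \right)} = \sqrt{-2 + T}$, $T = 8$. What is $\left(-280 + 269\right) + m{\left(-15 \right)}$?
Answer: $-11 - \frac{\sqrt{6}}{9} \approx -11.272$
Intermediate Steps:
$m{\left(D \right)} = - \frac{\sqrt{6}}{9}$ ($m{\left(D \right)} = - \frac{\sqrt{-2 + 8}}{9} = - \frac{\sqrt{6}}{9}$)
$\left(-280 + 269\right) + m{\left(-15 \right)} = \left(-280 + 269\right) - \frac{\sqrt{6}}{9} = -11 - \frac{\sqrt{6}}{9}$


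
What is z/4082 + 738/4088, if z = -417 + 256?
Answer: 588587/4171804 ≈ 0.14109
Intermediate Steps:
z = -161
z/4082 + 738/4088 = -161/4082 + 738/4088 = -161*1/4082 + 738*(1/4088) = -161/4082 + 369/2044 = 588587/4171804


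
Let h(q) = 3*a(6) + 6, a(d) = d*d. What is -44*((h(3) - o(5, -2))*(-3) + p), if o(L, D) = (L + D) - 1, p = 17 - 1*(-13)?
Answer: 13464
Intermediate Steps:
p = 30 (p = 17 + 13 = 30)
a(d) = d²
o(L, D) = -1 + D + L (o(L, D) = (D + L) - 1 = -1 + D + L)
h(q) = 114 (h(q) = 3*6² + 6 = 3*36 + 6 = 108 + 6 = 114)
-44*((h(3) - o(5, -2))*(-3) + p) = -44*((114 - (-1 - 2 + 5))*(-3) + 30) = -44*((114 - 1*2)*(-3) + 30) = -44*((114 - 2)*(-3) + 30) = -44*(112*(-3) + 30) = -44*(-336 + 30) = -44*(-306) = 13464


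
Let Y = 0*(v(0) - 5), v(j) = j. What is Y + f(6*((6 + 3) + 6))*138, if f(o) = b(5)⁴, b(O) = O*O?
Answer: 53906250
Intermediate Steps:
b(O) = O²
f(o) = 390625 (f(o) = (5²)⁴ = 25⁴ = 390625)
Y = 0 (Y = 0*(0 - 5) = 0*(-5) = 0)
Y + f(6*((6 + 3) + 6))*138 = 0 + 390625*138 = 0 + 53906250 = 53906250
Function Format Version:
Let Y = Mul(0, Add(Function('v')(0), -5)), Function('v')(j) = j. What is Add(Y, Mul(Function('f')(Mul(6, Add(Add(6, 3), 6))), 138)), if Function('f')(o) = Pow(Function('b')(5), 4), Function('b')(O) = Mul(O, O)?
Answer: 53906250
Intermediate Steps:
Function('b')(O) = Pow(O, 2)
Function('f')(o) = 390625 (Function('f')(o) = Pow(Pow(5, 2), 4) = Pow(25, 4) = 390625)
Y = 0 (Y = Mul(0, Add(0, -5)) = Mul(0, -5) = 0)
Add(Y, Mul(Function('f')(Mul(6, Add(Add(6, 3), 6))), 138)) = Add(0, Mul(390625, 138)) = Add(0, 53906250) = 53906250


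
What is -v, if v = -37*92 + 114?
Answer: 3290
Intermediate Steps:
v = -3290 (v = -3404 + 114 = -3290)
-v = -1*(-3290) = 3290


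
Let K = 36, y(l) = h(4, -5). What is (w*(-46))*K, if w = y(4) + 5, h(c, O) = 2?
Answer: -11592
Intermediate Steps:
y(l) = 2
w = 7 (w = 2 + 5 = 7)
(w*(-46))*K = (7*(-46))*36 = -322*36 = -11592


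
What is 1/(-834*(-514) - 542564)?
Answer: -1/113888 ≈ -8.7806e-6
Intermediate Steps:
1/(-834*(-514) - 542564) = 1/(428676 - 542564) = 1/(-113888) = -1/113888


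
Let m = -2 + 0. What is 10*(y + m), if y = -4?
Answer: -60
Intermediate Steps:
m = -2
10*(y + m) = 10*(-4 - 2) = 10*(-6) = -60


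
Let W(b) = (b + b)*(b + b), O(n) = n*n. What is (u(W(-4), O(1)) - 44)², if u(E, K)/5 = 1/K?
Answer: 1521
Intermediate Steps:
O(n) = n²
W(b) = 4*b² (W(b) = (2*b)*(2*b) = 4*b²)
u(E, K) = 5/K
(u(W(-4), O(1)) - 44)² = (5/(1²) - 44)² = (5/1 - 44)² = (5*1 - 44)² = (5 - 44)² = (-39)² = 1521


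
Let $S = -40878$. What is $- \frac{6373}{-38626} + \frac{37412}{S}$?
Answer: $- \frac{592280209}{789476814} \approx -0.75022$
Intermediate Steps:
$- \frac{6373}{-38626} + \frac{37412}{S} = - \frac{6373}{-38626} + \frac{37412}{-40878} = \left(-6373\right) \left(- \frac{1}{38626}\right) + 37412 \left(- \frac{1}{40878}\right) = \frac{6373}{38626} - \frac{18706}{20439} = - \frac{592280209}{789476814}$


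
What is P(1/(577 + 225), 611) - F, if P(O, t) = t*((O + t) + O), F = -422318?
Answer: 319051850/401 ≈ 7.9564e+5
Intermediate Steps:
P(O, t) = t*(t + 2*O)
P(1/(577 + 225), 611) - F = 611*(611 + 2/(577 + 225)) - 1*(-422318) = 611*(611 + 2/802) + 422318 = 611*(611 + 2*(1/802)) + 422318 = 611*(611 + 1/401) + 422318 = 611*(245012/401) + 422318 = 149702332/401 + 422318 = 319051850/401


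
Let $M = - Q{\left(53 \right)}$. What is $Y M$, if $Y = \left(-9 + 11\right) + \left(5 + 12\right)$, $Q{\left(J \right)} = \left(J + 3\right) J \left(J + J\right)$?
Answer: $-5977552$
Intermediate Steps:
$Q{\left(J \right)} = 2 J^{2} \left(3 + J\right)$ ($Q{\left(J \right)} = \left(3 + J\right) J 2 J = \left(3 + J\right) 2 J^{2} = 2 J^{2} \left(3 + J\right)$)
$Y = 19$ ($Y = 2 + 17 = 19$)
$M = -314608$ ($M = - 2 \cdot 53^{2} \left(3 + 53\right) = - 2 \cdot 2809 \cdot 56 = \left(-1\right) 314608 = -314608$)
$Y M = 19 \left(-314608\right) = -5977552$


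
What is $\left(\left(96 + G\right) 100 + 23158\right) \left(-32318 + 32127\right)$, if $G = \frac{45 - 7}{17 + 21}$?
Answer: $-6275878$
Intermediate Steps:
$G = 1$ ($G = \frac{38}{38} = 38 \cdot \frac{1}{38} = 1$)
$\left(\left(96 + G\right) 100 + 23158\right) \left(-32318 + 32127\right) = \left(\left(96 + 1\right) 100 + 23158\right) \left(-32318 + 32127\right) = \left(97 \cdot 100 + 23158\right) \left(-191\right) = \left(9700 + 23158\right) \left(-191\right) = 32858 \left(-191\right) = -6275878$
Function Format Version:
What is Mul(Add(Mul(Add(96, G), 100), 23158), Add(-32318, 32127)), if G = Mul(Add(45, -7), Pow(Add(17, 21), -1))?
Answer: -6275878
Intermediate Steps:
G = 1 (G = Mul(38, Pow(38, -1)) = Mul(38, Rational(1, 38)) = 1)
Mul(Add(Mul(Add(96, G), 100), 23158), Add(-32318, 32127)) = Mul(Add(Mul(Add(96, 1), 100), 23158), Add(-32318, 32127)) = Mul(Add(Mul(97, 100), 23158), -191) = Mul(Add(9700, 23158), -191) = Mul(32858, -191) = -6275878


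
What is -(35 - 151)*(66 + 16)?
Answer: 9512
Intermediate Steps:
-(35 - 151)*(66 + 16) = -(-116)*82 = -1*(-9512) = 9512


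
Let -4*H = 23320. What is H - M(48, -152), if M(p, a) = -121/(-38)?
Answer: -221661/38 ≈ -5833.2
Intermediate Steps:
M(p, a) = 121/38 (M(p, a) = -121*(-1/38) = 121/38)
H = -5830 (H = -¼*23320 = -5830)
H - M(48, -152) = -5830 - 1*121/38 = -5830 - 121/38 = -221661/38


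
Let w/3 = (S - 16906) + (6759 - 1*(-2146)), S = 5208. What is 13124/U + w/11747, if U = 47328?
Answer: -3564613/8175912 ≈ -0.43599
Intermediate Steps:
w = -8379 (w = 3*((5208 - 16906) + (6759 - 1*(-2146))) = 3*(-11698 + (6759 + 2146)) = 3*(-11698 + 8905) = 3*(-2793) = -8379)
13124/U + w/11747 = 13124/47328 - 8379/11747 = 13124*(1/47328) - 8379*1/11747 = 193/696 - 8379/11747 = -3564613/8175912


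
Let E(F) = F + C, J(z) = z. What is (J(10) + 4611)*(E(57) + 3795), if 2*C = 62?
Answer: 17943343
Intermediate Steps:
C = 31 (C = (1/2)*62 = 31)
E(F) = 31 + F (E(F) = F + 31 = 31 + F)
(J(10) + 4611)*(E(57) + 3795) = (10 + 4611)*((31 + 57) + 3795) = 4621*(88 + 3795) = 4621*3883 = 17943343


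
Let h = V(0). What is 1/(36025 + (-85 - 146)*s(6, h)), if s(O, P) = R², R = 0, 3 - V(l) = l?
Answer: 1/36025 ≈ 2.7759e-5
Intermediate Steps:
V(l) = 3 - l
h = 3 (h = 3 - 1*0 = 3 + 0 = 3)
s(O, P) = 0 (s(O, P) = 0² = 0)
1/(36025 + (-85 - 146)*s(6, h)) = 1/(36025 + (-85 - 146)*0) = 1/(36025 - 231*0) = 1/(36025 + 0) = 1/36025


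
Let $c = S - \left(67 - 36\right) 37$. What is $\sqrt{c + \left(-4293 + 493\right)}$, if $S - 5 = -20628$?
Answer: $i \sqrt{25570} \approx 159.91 i$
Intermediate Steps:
$S = -20623$ ($S = 5 - 20628 = -20623$)
$c = -21770$ ($c = -20623 - \left(67 - 36\right) 37 = -20623 - 31 \cdot 37 = -20623 - 1147 = -21770$)
$\sqrt{c + \left(-4293 + 493\right)} = \sqrt{-21770 + \left(-4293 + 493\right)} = \sqrt{-21770 - 3800} = \sqrt{-25570} = i \sqrt{25570}$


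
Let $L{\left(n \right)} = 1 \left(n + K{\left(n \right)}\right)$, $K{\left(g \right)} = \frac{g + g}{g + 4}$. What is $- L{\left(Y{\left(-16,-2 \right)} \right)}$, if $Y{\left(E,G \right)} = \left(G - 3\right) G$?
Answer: $- \frac{80}{7} \approx -11.429$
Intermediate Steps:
$Y{\left(E,G \right)} = G \left(-3 + G\right)$ ($Y{\left(E,G \right)} = \left(-3 + G\right) G = G \left(-3 + G\right)$)
$K{\left(g \right)} = \frac{2 g}{4 + g}$
$L{\left(n \right)} = n + \frac{2 n}{4 + n}$ ($L{\left(n \right)} = 1 \left(n + \frac{2 n}{4 + n}\right) = n + \frac{2 n}{4 + n}$)
$- L{\left(Y{\left(-16,-2 \right)} \right)} = - \frac{- 2 \left(-3 - 2\right) \left(6 - 2 \left(-3 - 2\right)\right)}{4 - 2 \left(-3 - 2\right)} = - \frac{\left(-2\right) \left(-5\right) \left(6 - -10\right)}{4 - -10} = - \frac{10 \left(6 + 10\right)}{4 + 10} = - \frac{10 \cdot 16}{14} = \left(-1\right) \frac{80}{7} = - \frac{80}{7}$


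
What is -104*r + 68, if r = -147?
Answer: 15356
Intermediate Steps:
-104*r + 68 = -104*(-147) + 68 = 15288 + 68 = 15356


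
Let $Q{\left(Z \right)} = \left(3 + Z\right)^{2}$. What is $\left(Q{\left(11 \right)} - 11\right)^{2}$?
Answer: $34225$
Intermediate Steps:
$\left(Q{\left(11 \right)} - 11\right)^{2} = \left(\left(3 + 11\right)^{2} - 11\right)^{2} = \left(14^{2} - 11\right)^{2} = \left(196 - 11\right)^{2} = 185^{2} = 34225$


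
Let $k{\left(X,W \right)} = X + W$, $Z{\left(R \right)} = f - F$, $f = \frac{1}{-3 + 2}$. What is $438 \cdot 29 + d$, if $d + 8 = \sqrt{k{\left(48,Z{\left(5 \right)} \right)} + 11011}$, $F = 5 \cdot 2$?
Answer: $12694 + 2 \sqrt{2762} \approx 12799.0$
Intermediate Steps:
$f = -1$ ($f = \frac{1}{-1} = -1$)
$F = 10$
$Z{\left(R \right)} = -11$ ($Z{\left(R \right)} = -1 - 10 = -11$)
$k{\left(X,W \right)} = W + X$
$d = -8 + 2 \sqrt{2762}$ ($d = -8 + \sqrt{\left(-11 + 48\right) + 11011} = -8 + \sqrt{37 + 11011} = -8 + \sqrt{11048} = -8 + 2 \sqrt{2762} \approx 97.109$)
$438 \cdot 29 + d = 438 \cdot 29 - \left(8 - 2 \sqrt{2762}\right) = 12702 - \left(8 - 2 \sqrt{2762}\right) = 12694 + 2 \sqrt{2762}$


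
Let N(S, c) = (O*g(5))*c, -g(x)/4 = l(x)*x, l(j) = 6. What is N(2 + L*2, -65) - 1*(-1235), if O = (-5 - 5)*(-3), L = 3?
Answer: 235235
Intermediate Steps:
g(x) = -24*x
O = 30 (O = -10*(-3) = 30)
N(S, c) = -3600*c (N(S, c) = (30*(-24*5))*c = (30*(-120))*c = -3600*c)
N(2 + L*2, -65) - 1*(-1235) = -3600*(-65) - 1*(-1235) = 234000 + 1235 = 235235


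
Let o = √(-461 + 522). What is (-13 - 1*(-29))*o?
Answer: 16*√61 ≈ 124.96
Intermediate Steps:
o = √61 ≈ 7.8102
(-13 - 1*(-29))*o = (-13 - 1*(-29))*√61 = (-13 + 29)*√61 = 16*√61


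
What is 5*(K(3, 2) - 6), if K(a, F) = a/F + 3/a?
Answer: -35/2 ≈ -17.500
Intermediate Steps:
K(a, F) = 3/a + a/F
5*(K(3, 2) - 6) = 5*((3/3 + 3/2) - 6) = 5*((3*(⅓) + 3*(½)) - 6) = 5*((1 + 3/2) - 6) = 5*(5/2 - 6) = 5*(-7/2) = -35/2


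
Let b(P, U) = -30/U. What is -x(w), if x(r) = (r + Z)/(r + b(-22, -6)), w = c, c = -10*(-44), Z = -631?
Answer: 191/445 ≈ 0.42921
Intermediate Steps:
c = 440
w = 440
x(r) = (-631 + r)/(5 + r) (x(r) = (r - 631)/(r - 30/(-6)) = (-631 + r)/(r - 30*(-1/6)) = (-631 + r)/(r + 5) = (-631 + r)/(5 + r))
-x(w) = -(-631 + 440)/(5 + 440) = -(-191)/445 = -1*(-191/445) = 191/445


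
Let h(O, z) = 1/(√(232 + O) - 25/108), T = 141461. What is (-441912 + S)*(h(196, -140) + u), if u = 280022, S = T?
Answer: -419954957760505474/4991567 - 7008920928*√107/4991567 ≈ -8.4133e+10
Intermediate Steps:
h(O, z) = 1/(-25/108 + √(232 + O)) (h(O, z) = 1/(√(232 + O) - 25*1/108) = 1/(√(232 + O) - 25/108) = 1/(-25/108 + √(232 + O)))
S = 141461
(-441912 + S)*(h(196, -140) + u) = (-441912 + 141461)*(108/(-25 + 108*√(232 + 196)) + 280022) = -300451*(108/(-25 + 108*√428) + 280022) = -300451*(108/(-25 + 108*(2*√107)) + 280022) = -300451*(108/(-25 + 216*√107) + 280022) = -300451*(280022 + 108/(-25 + 216*√107)) = -84132889922 - 32448708/(-25 + 216*√107)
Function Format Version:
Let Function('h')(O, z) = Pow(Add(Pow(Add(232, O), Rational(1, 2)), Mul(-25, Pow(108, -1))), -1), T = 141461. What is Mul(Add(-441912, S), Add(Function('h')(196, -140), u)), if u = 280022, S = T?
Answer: Add(Rational(-419954957760505474, 4991567), Mul(Rational(-7008920928, 4991567), Pow(107, Rational(1, 2)))) ≈ -8.4133e+10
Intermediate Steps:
Function('h')(O, z) = Pow(Add(Rational(-25, 108), Pow(Add(232, O), Rational(1, 2))), -1) (Function('h')(O, z) = Pow(Add(Pow(Add(232, O), Rational(1, 2)), Mul(-25, Rational(1, 108))), -1) = Pow(Add(Pow(Add(232, O), Rational(1, 2)), Rational(-25, 108)), -1) = Pow(Add(Rational(-25, 108), Pow(Add(232, O), Rational(1, 2))), -1))
S = 141461
Mul(Add(-441912, S), Add(Function('h')(196, -140), u)) = Mul(Add(-441912, 141461), Add(Mul(108, Pow(Add(-25, Mul(108, Pow(Add(232, 196), Rational(1, 2)))), -1)), 280022)) = Mul(-300451, Add(Mul(108, Pow(Add(-25, Mul(108, Pow(428, Rational(1, 2)))), -1)), 280022)) = Mul(-300451, Add(Mul(108, Pow(Add(-25, Mul(108, Mul(2, Pow(107, Rational(1, 2))))), -1)), 280022)) = Mul(-300451, Add(Mul(108, Pow(Add(-25, Mul(216, Pow(107, Rational(1, 2)))), -1)), 280022)) = Mul(-300451, Add(280022, Mul(108, Pow(Add(-25, Mul(216, Pow(107, Rational(1, 2)))), -1)))) = Add(-84132889922, Mul(-32448708, Pow(Add(-25, Mul(216, Pow(107, Rational(1, 2)))), -1)))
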